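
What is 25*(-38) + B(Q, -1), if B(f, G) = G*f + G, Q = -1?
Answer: -950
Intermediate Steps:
B(f, G) = G + G*f
25*(-38) + B(Q, -1) = 25*(-38) - (1 - 1) = -950 - 1*0 = -950 + 0 = -950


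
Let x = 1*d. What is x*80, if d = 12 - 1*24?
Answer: -960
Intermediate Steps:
d = -12 (d = 12 - 24 = -12)
x = -12 (x = 1*(-12) = -12)
x*80 = -12*80 = -960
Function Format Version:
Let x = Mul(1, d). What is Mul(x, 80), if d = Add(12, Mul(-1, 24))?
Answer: -960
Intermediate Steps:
d = -12 (d = Add(12, -24) = -12)
x = -12 (x = Mul(1, -12) = -12)
Mul(x, 80) = Mul(-12, 80) = -960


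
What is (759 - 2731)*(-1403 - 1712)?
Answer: 6142780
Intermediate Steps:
(759 - 2731)*(-1403 - 1712) = -1972*(-3115) = 6142780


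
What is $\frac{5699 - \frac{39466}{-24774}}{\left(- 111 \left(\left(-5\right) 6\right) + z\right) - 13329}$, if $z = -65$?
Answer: $- \frac{35306623}{62331384} \approx -0.56643$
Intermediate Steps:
$\frac{5699 - \frac{39466}{-24774}}{\left(- 111 \left(\left(-5\right) 6\right) + z\right) - 13329} = \frac{5699 - \frac{39466}{-24774}}{\left(- 111 \left(\left(-5\right) 6\right) - 65\right) - 13329} = \frac{5699 - - \frac{19733}{12387}}{\left(\left(-111\right) \left(-30\right) - 65\right) - 13329} = \frac{5699 + \frac{19733}{12387}}{\left(3330 - 65\right) - 13329} = \frac{70613246}{12387 \left(3265 - 13329\right)} = \frac{70613246}{12387 \left(-10064\right)} = \frac{70613246}{12387} \left(- \frac{1}{10064}\right) = - \frac{35306623}{62331384}$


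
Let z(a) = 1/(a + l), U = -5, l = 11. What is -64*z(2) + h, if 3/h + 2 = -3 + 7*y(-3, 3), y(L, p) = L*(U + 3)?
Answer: -2329/481 ≈ -4.8420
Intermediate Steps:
z(a) = 1/(11 + a) (z(a) = 1/(a + 11) = 1/(11 + a))
y(L, p) = -2*L (y(L, p) = L*(-5 + 3) = L*(-2) = -2*L)
h = 3/37 (h = 3/(-2 + (-3 + 7*(-2*(-3)))) = 3/(-2 + (-3 + 7*6)) = 3/(-2 + (-3 + 42)) = 3/(-2 + 39) = 3/37 ≈ 0.081081)
-64*z(2) + h = -64/(11 + 2) + 3/37 = -64/13 + 3/37 = -2329/481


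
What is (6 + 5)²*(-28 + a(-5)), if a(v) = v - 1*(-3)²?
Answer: -5082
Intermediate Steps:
a(v) = -9 + v (a(v) = v - 1*9 = v - 9 = -9 + v)
(6 + 5)²*(-28 + a(-5)) = (6 + 5)²*(-28 + (-9 - 5)) = 11²*(-28 - 14) = 121*(-42) = -5082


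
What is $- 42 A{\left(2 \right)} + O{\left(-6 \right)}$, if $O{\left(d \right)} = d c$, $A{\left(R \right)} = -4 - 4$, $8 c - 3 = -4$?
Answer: $\frac{1347}{4} \approx 336.75$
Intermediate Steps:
$c = - \frac{1}{8}$ ($c = \frac{3}{8} + \frac{1}{8} \left(-4\right) = \frac{3}{8} - \frac{1}{2} = - \frac{1}{8} \approx -0.125$)
$A{\left(R \right)} = -8$ ($A{\left(R \right)} = -4 - 4 = -8$)
$O{\left(d \right)} = - \frac{d}{8}$ ($O{\left(d \right)} = d \left(- \frac{1}{8}\right) = - \frac{d}{8}$)
$- 42 A{\left(2 \right)} + O{\left(-6 \right)} = \left(-42\right) \left(-8\right) - - \frac{3}{4} = 336 + \frac{3}{4} = \frac{1347}{4}$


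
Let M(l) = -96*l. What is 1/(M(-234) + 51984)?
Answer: 1/74448 ≈ 1.3432e-5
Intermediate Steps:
1/(M(-234) + 51984) = 1/(-96*(-234) + 51984) = 1/(22464 + 51984) = 1/74448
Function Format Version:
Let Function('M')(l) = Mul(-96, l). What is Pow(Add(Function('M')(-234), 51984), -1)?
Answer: Rational(1, 74448) ≈ 1.3432e-5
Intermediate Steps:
Pow(Add(Function('M')(-234), 51984), -1) = Pow(Add(Mul(-96, -234), 51984), -1) = Pow(Add(22464, 51984), -1) = Pow(74448, -1) = Rational(1, 74448)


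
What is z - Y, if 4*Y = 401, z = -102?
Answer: -809/4 ≈ -202.25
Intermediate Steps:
Y = 401/4 (Y = (¼)*401 = 401/4 ≈ 100.25)
z - Y = -102 - 1*401/4 = -102 - 401/4 = -809/4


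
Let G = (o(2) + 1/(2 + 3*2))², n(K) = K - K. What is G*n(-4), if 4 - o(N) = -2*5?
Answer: 0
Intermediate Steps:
n(K) = 0
o(N) = 14 (o(N) = 4 - (-2)*5 = 4 - 1*(-10) = 4 + 10 = 14)
G = 12769/64 (G = (14 + 1/(2 + 3*2))² = (14 + 1/(2 + 6))² = (14 + 1/8)² = (14 + ⅛)² = (113/8)² = 12769/64 ≈ 199.52)
G*n(-4) = (12769/64)*0 = 0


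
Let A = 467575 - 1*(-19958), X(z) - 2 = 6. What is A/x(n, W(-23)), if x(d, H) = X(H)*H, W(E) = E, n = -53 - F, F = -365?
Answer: -487533/184 ≈ -2649.6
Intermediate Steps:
n = 312 (n = -53 - 1*(-365) = -53 + 365 = 312)
X(z) = 8 (X(z) = 2 + 6 = 8)
x(d, H) = 8*H
A = 487533 (A = 467575 + 19958 = 487533)
A/x(n, W(-23)) = 487533/((8*(-23))) = 487533/(-184) = 487533*(-1/184) = -487533/184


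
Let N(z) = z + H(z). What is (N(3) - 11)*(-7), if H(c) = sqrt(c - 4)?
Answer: 56 - 7*I ≈ 56.0 - 7.0*I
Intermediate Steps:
H(c) = sqrt(-4 + c)
N(z) = z + sqrt(-4 + z)
(N(3) - 11)*(-7) = ((3 + sqrt(-4 + 3)) - 11)*(-7) = ((3 + sqrt(-1)) - 11)*(-7) = ((3 + I) - 11)*(-7) = (-8 + I)*(-7) = 56 - 7*I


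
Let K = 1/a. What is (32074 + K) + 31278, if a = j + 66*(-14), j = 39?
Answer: 56066519/885 ≈ 63352.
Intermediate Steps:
a = -885 (a = 39 + 66*(-14) = 39 - 924 = -885)
K = -1/885 (K = 1/(-885) = -1/885 ≈ -0.0011299)
(32074 + K) + 31278 = (32074 - 1/885) + 31278 = 28385489/885 + 31278 = 56066519/885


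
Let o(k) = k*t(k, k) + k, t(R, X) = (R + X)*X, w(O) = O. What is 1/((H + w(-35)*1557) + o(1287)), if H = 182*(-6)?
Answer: 1/4263439506 ≈ 2.3455e-10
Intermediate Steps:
H = -1092
t(R, X) = X*(R + X)
o(k) = k + 2*k³ (o(k) = k*(k*(k + k)) + k = k*(k*(2*k)) + k = k*(2*k²) + k = 2*k³ + k = k + 2*k³)
1/((H + w(-35)*1557) + o(1287)) = 1/((-1092 - 35*1557) + (1287 + 2*1287³)) = 1/((-1092 - 54495) + (1287 + 2*2131746903)) = 1/(-55587 + (1287 + 4263493806)) = 1/(-55587 + 4263495093) = 1/4263439506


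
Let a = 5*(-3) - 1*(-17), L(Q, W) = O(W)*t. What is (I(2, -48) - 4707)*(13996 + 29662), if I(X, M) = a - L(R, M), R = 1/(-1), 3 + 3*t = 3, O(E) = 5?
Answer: -205410890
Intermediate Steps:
t = 0 (t = -1 + (⅓)*3 = -1 + 1 = 0)
R = -1 (R = 1*(-1) = -1)
L(Q, W) = 0 (L(Q, W) = 5*0 = 0)
a = 2 (a = -15 + 17 = 2)
I(X, M) = 2 (I(X, M) = 2 - 1*0 = 2 + 0 = 2)
(I(2, -48) - 4707)*(13996 + 29662) = (2 - 4707)*(13996 + 29662) = -4705*43658 = -205410890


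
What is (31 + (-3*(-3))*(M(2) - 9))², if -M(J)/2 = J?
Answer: 7396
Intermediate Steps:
M(J) = -2*J
(31 + (-3*(-3))*(M(2) - 9))² = (31 + (-3*(-3))*(-2*2 - 9))² = (31 + 9*(-4 - 9))² = (31 + 9*(-13))² = (31 - 117)² = (-86)² = 7396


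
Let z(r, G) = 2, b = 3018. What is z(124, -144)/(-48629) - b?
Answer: -146762324/48629 ≈ -3018.0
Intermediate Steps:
z(124, -144)/(-48629) - b = 2/(-48629) - 1*3018 = 2*(-1/48629) - 3018 = -2/48629 - 3018 = -146762324/48629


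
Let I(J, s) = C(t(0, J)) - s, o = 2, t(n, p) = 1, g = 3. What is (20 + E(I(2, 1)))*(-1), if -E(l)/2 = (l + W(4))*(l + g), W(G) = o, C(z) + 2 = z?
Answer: -20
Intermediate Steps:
C(z) = -2 + z
W(G) = 2
I(J, s) = -1 - s (I(J, s) = (-2 + 1) - s = -1 - s)
E(l) = -2*(2 + l)*(3 + l) (E(l) = -2*(l + 2)*(l + 3) = -2*(2 + l)*(3 + l))
(20 + E(I(2, 1)))*(-1) = (20 + (-12 - 10*(-1 - 1*1) - 2*(-1 - 1*1)**2))*(-1) = (20 + (-12 - 10*(-1 - 1) - 2*(-1 - 1)**2))*(-1) = (20 + (-12 - 10*(-2) - 2*(-2)**2))*(-1) = (20 + (-12 + 20 - 2*4))*(-1) = (20 + (-12 + 20 - 8))*(-1) = (20 + 0)*(-1) = 20*(-1) = -20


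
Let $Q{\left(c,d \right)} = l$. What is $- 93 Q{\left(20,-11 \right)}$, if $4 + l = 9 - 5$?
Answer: $0$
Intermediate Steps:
$l = 0$ ($l = -4 + \left(9 - 5\right) = -4 + 4 = 0$)
$Q{\left(c,d \right)} = 0$
$- 93 Q{\left(20,-11 \right)} = \left(-93\right) 0 = 0$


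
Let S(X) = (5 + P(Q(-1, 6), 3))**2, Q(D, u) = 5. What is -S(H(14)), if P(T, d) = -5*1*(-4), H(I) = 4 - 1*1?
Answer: -625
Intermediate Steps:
H(I) = 3 (H(I) = 4 - 1 = 3)
P(T, d) = 20 (P(T, d) = -5*(-4) = 20)
S(X) = 625 (S(X) = (5 + 20)**2 = 25**2 = 625)
-S(H(14)) = -1*625 = -625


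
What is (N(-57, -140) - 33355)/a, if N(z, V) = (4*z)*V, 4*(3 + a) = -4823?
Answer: 1148/967 ≈ 1.1872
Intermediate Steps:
a = -4835/4 (a = -3 + (¼)*(-4823) = -3 - 4823/4 = -4835/4 ≈ -1208.8)
N(z, V) = 4*V*z
(N(-57, -140) - 33355)/a = (4*(-140)*(-57) - 33355)/(-4835/4) = (31920 - 33355)*(-4/4835) = -1435*(-4/4835) = 1148/967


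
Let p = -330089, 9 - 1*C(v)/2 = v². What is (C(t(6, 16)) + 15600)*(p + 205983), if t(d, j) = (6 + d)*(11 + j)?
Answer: 24118015404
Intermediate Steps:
C(v) = 18 - 2*v²
(C(t(6, 16)) + 15600)*(p + 205983) = ((18 - 2*(66 + 6*16 + 11*6 + 6*16)²) + 15600)*(-330089 + 205983) = ((18 - 2*(66 + 96 + 66 + 96)²) + 15600)*(-124106) = ((18 - 2*324²) + 15600)*(-124106) = ((18 - 2*104976) + 15600)*(-124106) = ((18 - 209952) + 15600)*(-124106) = (-209934 + 15600)*(-124106) = -194334*(-124106) = 24118015404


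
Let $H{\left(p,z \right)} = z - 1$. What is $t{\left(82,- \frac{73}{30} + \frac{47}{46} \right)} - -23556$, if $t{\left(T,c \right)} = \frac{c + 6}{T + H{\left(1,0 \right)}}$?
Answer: $\frac{658274003}{27945} \approx 23556.0$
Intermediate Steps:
$H{\left(p,z \right)} = -1 + z$ ($H{\left(p,z \right)} = z - 1 = -1 + z$)
$t{\left(T,c \right)} = \frac{6 + c}{-1 + T}$ ($t{\left(T,c \right)} = \frac{c + 6}{T + \left(-1 + 0\right)} = \frac{6 + c}{T - 1} = \frac{6 + c}{-1 + T}$)
$t{\left(82,- \frac{73}{30} + \frac{47}{46} \right)} - -23556 = \frac{6 + \left(- \frac{73}{30} + \frac{47}{46}\right)}{-1 + 82} - -23556 = \frac{6 + \left(\left(-73\right) \frac{1}{30} + 47 \cdot \frac{1}{46}\right)}{81} + 23556 = \frac{6 + \left(- \frac{73}{30} + \frac{47}{46}\right)}{81} + 23556 = \frac{6 - \frac{487}{345}}{81} + 23556 = \frac{1}{81} \cdot \frac{1583}{345} + 23556 = \frac{1583}{27945} + 23556 = \frac{658274003}{27945}$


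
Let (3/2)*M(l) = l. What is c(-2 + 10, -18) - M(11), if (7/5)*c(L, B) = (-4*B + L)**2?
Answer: 95846/21 ≈ 4564.1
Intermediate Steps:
c(L, B) = 5*(L - 4*B)**2/7 (c(L, B) = 5*(-4*B + L)**2/7 = 5*(L - 4*B)**2/7)
M(l) = 2*l/3
c(-2 + 10, -18) - M(11) = 5*(-(-2 + 10) + 4*(-18))**2/7 - 2*11/3 = 5*(-1*8 - 72)**2/7 - 1*22/3 = 5*(-8 - 72)**2/7 - 22/3 = (5/7)*(-80)**2 - 22/3 = (5/7)*6400 - 22/3 = 32000/7 - 22/3 = 95846/21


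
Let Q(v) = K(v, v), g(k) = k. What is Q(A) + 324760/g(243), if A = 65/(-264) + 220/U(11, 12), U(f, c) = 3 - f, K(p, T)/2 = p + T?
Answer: 6551395/5346 ≈ 1225.5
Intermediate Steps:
K(p, T) = 2*T + 2*p (K(p, T) = 2*(p + T) = 2*(T + p) = 2*T + 2*p)
A = -7325/264 (A = 65/(-264) + 220/(3 - 1*11) = 65*(-1/264) + 220/(3 - 11) = -65/264 + 220/(-8) = -65/264 + 220*(-⅛) = -65/264 - 55/2 = -7325/264 ≈ -27.746)
Q(v) = 4*v (Q(v) = 2*v + 2*v = 4*v)
Q(A) + 324760/g(243) = 4*(-7325/264) + 324760/243 = -7325/66 + 324760*(1/243) = -7325/66 + 324760/243 = 6551395/5346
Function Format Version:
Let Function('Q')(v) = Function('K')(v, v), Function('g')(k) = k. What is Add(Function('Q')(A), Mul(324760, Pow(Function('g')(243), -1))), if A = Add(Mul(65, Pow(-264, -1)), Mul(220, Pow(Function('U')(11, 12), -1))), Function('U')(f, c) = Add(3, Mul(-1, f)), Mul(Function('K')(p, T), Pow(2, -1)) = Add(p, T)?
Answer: Rational(6551395, 5346) ≈ 1225.5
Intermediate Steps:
Function('K')(p, T) = Add(Mul(2, T), Mul(2, p)) (Function('K')(p, T) = Mul(2, Add(p, T)) = Mul(2, Add(T, p)) = Add(Mul(2, T), Mul(2, p)))
A = Rational(-7325, 264) (A = Add(Mul(65, Pow(-264, -1)), Mul(220, Pow(Add(3, Mul(-1, 11)), -1))) = Add(Mul(65, Rational(-1, 264)), Mul(220, Pow(Add(3, -11), -1))) = Add(Rational(-65, 264), Mul(220, Pow(-8, -1))) = Add(Rational(-65, 264), Mul(220, Rational(-1, 8))) = Add(Rational(-65, 264), Rational(-55, 2)) = Rational(-7325, 264) ≈ -27.746)
Function('Q')(v) = Mul(4, v) (Function('Q')(v) = Add(Mul(2, v), Mul(2, v)) = Mul(4, v))
Add(Function('Q')(A), Mul(324760, Pow(Function('g')(243), -1))) = Add(Mul(4, Rational(-7325, 264)), Mul(324760, Pow(243, -1))) = Add(Rational(-7325, 66), Mul(324760, Rational(1, 243))) = Add(Rational(-7325, 66), Rational(324760, 243)) = Rational(6551395, 5346)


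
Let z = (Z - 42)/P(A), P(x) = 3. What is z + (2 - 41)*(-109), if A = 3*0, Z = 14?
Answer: 12725/3 ≈ 4241.7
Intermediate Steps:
A = 0
z = -28/3 (z = (14 - 42)/3 = -28*⅓ = -28/3 ≈ -9.3333)
z + (2 - 41)*(-109) = -28/3 + (2 - 41)*(-109) = -28/3 - 39*(-109) = -28/3 + 4251 = 12725/3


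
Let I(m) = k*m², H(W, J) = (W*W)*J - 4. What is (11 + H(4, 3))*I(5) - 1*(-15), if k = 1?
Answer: 1390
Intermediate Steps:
H(W, J) = -4 + J*W² (H(W, J) = W²*J - 4 = J*W² - 4 = -4 + J*W²)
I(m) = m² (I(m) = 1*m² = m²)
(11 + H(4, 3))*I(5) - 1*(-15) = (11 + (-4 + 3*4²))*5² - 1*(-15) = (11 + (-4 + 3*16))*25 + 15 = (11 + (-4 + 48))*25 + 15 = (11 + 44)*25 + 15 = 55*25 + 15 = 1375 + 15 = 1390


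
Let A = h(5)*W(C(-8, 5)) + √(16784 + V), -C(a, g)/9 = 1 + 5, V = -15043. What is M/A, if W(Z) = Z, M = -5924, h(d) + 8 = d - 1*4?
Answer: -2239272/141143 + 5924*√1741/141143 ≈ -14.114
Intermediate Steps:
h(d) = -12 + d (h(d) = -8 + (d - 1*4) = -8 + (d - 4) = -8 + (-4 + d) = -12 + d)
C(a, g) = -54 (C(a, g) = -9*(1 + 5) = -9*6 = -54)
A = 378 + √1741 (A = (-12 + 5)*(-54) + √(16784 - 15043) = -7*(-54) + √1741 = 378 + √1741 ≈ 419.73)
M/A = -5924/(378 + √1741)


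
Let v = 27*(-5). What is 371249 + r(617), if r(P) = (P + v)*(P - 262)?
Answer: 542359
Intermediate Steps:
v = -135
r(P) = (-262 + P)*(-135 + P) (r(P) = (P - 135)*(P - 262) = (-135 + P)*(-262 + P) = (-262 + P)*(-135 + P))
371249 + r(617) = 371249 + (35370 + 617² - 397*617) = 371249 + (35370 + 380689 - 244949) = 371249 + 171110 = 542359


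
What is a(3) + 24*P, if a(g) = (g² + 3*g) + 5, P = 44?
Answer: 1079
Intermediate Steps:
a(g) = 5 + g² + 3*g
a(3) + 24*P = (5 + 3² + 3*3) + 24*44 = (5 + 9 + 9) + 1056 = 23 + 1056 = 1079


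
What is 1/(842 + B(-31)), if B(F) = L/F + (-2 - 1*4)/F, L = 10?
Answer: 31/26098 ≈ 0.0011878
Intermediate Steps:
B(F) = 4/F (B(F) = 10/F + (-2 - 1*4)/F = 10/F + (-2 - 4)/F = 10/F - 6/F = 4/F)
1/(842 + B(-31)) = 1/(842 + 4/(-31)) = 1/(842 + 4*(-1/31)) = 1/(842 - 4/31) = 1/(26098/31) = 31/26098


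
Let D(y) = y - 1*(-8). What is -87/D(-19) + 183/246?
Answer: 7805/902 ≈ 8.6530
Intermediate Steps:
D(y) = 8 + y (D(y) = y + 8 = 8 + y)
-87/D(-19) + 183/246 = -87/(8 - 19) + 183/246 = -87/(-11) + 183*(1/246) = -87*(-1/11) + 61/82 = 87/11 + 61/82 = 7805/902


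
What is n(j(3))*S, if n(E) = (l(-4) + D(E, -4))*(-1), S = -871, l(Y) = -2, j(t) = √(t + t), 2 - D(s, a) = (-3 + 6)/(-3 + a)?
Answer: 2613/7 ≈ 373.29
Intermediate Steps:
D(s, a) = 2 - 3/(-3 + a) (D(s, a) = 2 - (-3 + 6)/(-3 + a) = 2 - 3/(-3 + a))
j(t) = √2*√t (j(t) = √(2*t) = √2*√t)
n(E) = -3/7 (n(E) = (-2 + (-9 + 2*(-4))/(-3 - 4))*(-1) = (-2 + (-9 - 8)/(-7))*(-1) = (-2 - ⅐*(-17))*(-1) = (-2 + 17/7)*(-1) = (3/7)*(-1) = -3/7)
n(j(3))*S = -3/7*(-871) = 2613/7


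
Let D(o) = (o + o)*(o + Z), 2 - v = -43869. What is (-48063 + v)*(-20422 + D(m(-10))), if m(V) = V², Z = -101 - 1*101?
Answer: 171125824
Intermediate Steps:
Z = -202 (Z = -101 - 101 = -202)
v = 43871 (v = 2 - 1*(-43869) = 2 + 43869 = 43871)
D(o) = 2*o*(-202 + o) (D(o) = (o + o)*(o - 202) = (2*o)*(-202 + o) = 2*o*(-202 + o))
(-48063 + v)*(-20422 + D(m(-10))) = (-48063 + 43871)*(-20422 + 2*(-10)²*(-202 + (-10)²)) = -4192*(-20422 + 2*100*(-202 + 100)) = -4192*(-20422 + 2*100*(-102)) = -4192*(-20422 - 20400) = -4192*(-40822) = 171125824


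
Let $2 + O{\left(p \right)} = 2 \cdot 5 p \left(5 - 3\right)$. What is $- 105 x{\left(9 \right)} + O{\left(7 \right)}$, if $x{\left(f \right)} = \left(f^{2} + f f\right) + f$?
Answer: $-17817$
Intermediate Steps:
$O{\left(p \right)} = -2 + 20 p$ ($O{\left(p \right)} = -2 + 2 \cdot 5 p \left(5 - 3\right) = -2 + 10 p 2 = -2 + 10 \cdot 2 p = -2 + 20 p$)
$x{\left(f \right)} = f + 2 f^{2}$ ($x{\left(f \right)} = \left(f^{2} + f^{2}\right) + f = 2 f^{2} + f = f + 2 f^{2}$)
$- 105 x{\left(9 \right)} + O{\left(7 \right)} = - 105 \cdot 9 \left(1 + 2 \cdot 9\right) + \left(-2 + 20 \cdot 7\right) = - 105 \cdot 9 \left(1 + 18\right) + \left(-2 + 140\right) = - 105 \cdot 9 \cdot 19 + 138 = \left(-105\right) 171 + 138 = -17955 + 138 = -17817$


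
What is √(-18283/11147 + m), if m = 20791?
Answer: √2583194566118/11147 ≈ 144.19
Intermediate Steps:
√(-18283/11147 + m) = √(-18283/11147 + 20791) = √(231738994/11147) = √2583194566118/11147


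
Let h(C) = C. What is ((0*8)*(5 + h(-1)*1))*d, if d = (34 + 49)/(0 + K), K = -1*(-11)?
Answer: 0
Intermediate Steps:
K = 11
d = 83/11 (d = (34 + 49)/(0 + 11) = 83/11 ≈ 7.5455)
((0*8)*(5 + h(-1)*1))*d = ((0*8)*(5 - 1*1))*(83/11) = (0*(5 - 1))*(83/11) = (0*4)*(83/11) = 0*(83/11) = 0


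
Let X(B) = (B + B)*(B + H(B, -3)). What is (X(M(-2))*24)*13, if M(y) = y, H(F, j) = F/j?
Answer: 1664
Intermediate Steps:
X(B) = 4*B²/3 (X(B) = (B + B)*(B + B/(-3)) = (2*B)*(B + B*(-⅓)) = (2*B)*(B - B/3) = (2*B)*(2*B/3) = 4*B²/3)
(X(M(-2))*24)*13 = (((4/3)*(-2)²)*24)*13 = (((4/3)*4)*24)*13 = ((16/3)*24)*13 = 128*13 = 1664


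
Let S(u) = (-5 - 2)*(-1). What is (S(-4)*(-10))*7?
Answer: -490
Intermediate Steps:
S(u) = 7 (S(u) = -7*(-1) = 7)
(S(-4)*(-10))*7 = (7*(-10))*7 = -70*7 = -490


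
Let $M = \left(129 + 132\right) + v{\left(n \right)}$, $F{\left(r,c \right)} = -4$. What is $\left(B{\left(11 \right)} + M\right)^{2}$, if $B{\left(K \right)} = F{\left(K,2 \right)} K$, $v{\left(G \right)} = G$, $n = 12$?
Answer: $52441$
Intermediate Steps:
$M = 273$ ($M = \left(129 + 132\right) + 12 = 261 + 12 = 273$)
$B{\left(K \right)} = - 4 K$
$\left(B{\left(11 \right)} + M\right)^{2} = \left(\left(-4\right) 11 + 273\right)^{2} = \left(-44 + 273\right)^{2} = 229^{2} = 52441$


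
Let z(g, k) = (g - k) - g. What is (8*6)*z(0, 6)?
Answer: -288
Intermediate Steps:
z(g, k) = -k
(8*6)*z(0, 6) = (8*6)*(-1*6) = 48*(-6) = -288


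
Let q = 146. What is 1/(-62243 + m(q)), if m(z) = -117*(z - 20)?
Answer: -1/76985 ≈ -1.2990e-5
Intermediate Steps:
m(z) = 2340 - 117*z (m(z) = -117*(-20 + z) = 2340 - 117*z)
1/(-62243 + m(q)) = 1/(-62243 + (2340 - 117*146)) = 1/(-62243 + (2340 - 17082)) = 1/(-62243 - 14742) = 1/(-76985) = -1/76985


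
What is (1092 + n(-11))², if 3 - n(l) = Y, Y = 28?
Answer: 1138489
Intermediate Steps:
n(l) = -25 (n(l) = 3 - 1*28 = 3 - 28 = -25)
(1092 + n(-11))² = (1092 - 25)² = 1067² = 1138489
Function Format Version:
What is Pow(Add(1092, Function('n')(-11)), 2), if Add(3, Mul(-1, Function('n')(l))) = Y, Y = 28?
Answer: 1138489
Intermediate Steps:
Function('n')(l) = -25 (Function('n')(l) = Add(3, Mul(-1, 28)) = Add(3, -28) = -25)
Pow(Add(1092, Function('n')(-11)), 2) = Pow(Add(1092, -25), 2) = Pow(1067, 2) = 1138489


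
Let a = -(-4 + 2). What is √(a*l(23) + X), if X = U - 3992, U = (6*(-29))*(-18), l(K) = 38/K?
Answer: 2*I*√113298/23 ≈ 29.269*I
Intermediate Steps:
U = 3132 (U = -174*(-18) = 3132)
a = 2 (a = -1*(-2) = 2)
X = -860 (X = 3132 - 3992 = -860)
√(a*l(23) + X) = √(2*(38/23) - 860) = √(76/23 - 860) = √(-19704/23) = 2*I*√113298/23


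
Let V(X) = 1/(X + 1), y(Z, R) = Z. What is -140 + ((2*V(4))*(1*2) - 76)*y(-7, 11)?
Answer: 1932/5 ≈ 386.40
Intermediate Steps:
V(X) = 1/(1 + X)
-140 + ((2*V(4))*(1*2) - 76)*y(-7, 11) = -140 + ((2/(1 + 4))*(1*2) - 76)*(-7) = -140 + ((2/5)*2 - 76)*(-7) = -140 + ((2*(⅕))*2 - 76)*(-7) = -140 + ((⅖)*2 - 76)*(-7) = -140 + (⅘ - 76)*(-7) = -140 - 376/5*(-7) = -140 + 2632/5 = 1932/5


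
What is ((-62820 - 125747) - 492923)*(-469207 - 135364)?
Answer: 412009090790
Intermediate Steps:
((-62820 - 125747) - 492923)*(-469207 - 135364) = (-188567 - 492923)*(-604571) = -681490*(-604571) = 412009090790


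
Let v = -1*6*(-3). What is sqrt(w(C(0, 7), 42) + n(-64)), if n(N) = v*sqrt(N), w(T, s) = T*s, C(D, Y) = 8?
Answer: 4*sqrt(21 + 9*I) ≈ 18.729 + 3.8443*I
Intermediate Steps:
v = 18 (v = -6*(-3) = 18)
n(N) = 18*sqrt(N)
sqrt(w(C(0, 7), 42) + n(-64)) = sqrt(8*42 + 18*sqrt(-64)) = sqrt(336 + 18*(8*I)) = sqrt(336 + 144*I)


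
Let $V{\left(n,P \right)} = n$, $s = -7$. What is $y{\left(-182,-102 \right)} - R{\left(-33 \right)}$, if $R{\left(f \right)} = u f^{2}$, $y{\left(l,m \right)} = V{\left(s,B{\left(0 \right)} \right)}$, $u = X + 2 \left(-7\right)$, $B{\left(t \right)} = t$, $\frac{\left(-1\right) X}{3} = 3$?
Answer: $25040$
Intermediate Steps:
$X = -9$ ($X = \left(-3\right) 3 = -9$)
$u = -23$ ($u = -9 + 2 \left(-7\right) = -9 - 14 = -23$)
$y{\left(l,m \right)} = -7$
$R{\left(f \right)} = - 23 f^{2}$
$y{\left(-182,-102 \right)} - R{\left(-33 \right)} = -7 - - 23 \left(-33\right)^{2} = -7 - \left(-23\right) 1089 = -7 - -25047 = -7 + 25047 = 25040$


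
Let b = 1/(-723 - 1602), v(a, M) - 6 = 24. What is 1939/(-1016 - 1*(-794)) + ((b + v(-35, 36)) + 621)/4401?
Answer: -6501488249/757192050 ≈ -8.5863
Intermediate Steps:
v(a, M) = 30 (v(a, M) = 6 + 24 = 30)
b = -1/2325 (b = 1/(-2325) = -1/2325 ≈ -0.00043011)
1939/(-1016 - 1*(-794)) + ((b + v(-35, 36)) + 621)/4401 = 1939/(-1016 - 1*(-794)) + ((-1/2325 + 30) + 621)/4401 = 1939/(-1016 + 794) + (69749/2325 + 621)*(1/4401) = 1939/(-222) + (1513574/2325)*(1/4401) = 1939*(-1/222) + 1513574/10232325 = -1939/222 + 1513574/10232325 = -6501488249/757192050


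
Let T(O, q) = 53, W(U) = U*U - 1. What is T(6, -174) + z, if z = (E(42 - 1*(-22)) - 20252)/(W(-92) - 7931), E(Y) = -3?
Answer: 7941/532 ≈ 14.927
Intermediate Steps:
W(U) = -1 + U² (W(U) = U² - 1 = -1 + U²)
z = -20255/532 (z = (-3 - 20252)/((-1 + (-92)²) - 7931) = -20255/((-1 + 8464) - 7931) = -20255/(8463 - 7931) = -20255/532 ≈ -38.073)
T(6, -174) + z = 53 - 20255/532 = 7941/532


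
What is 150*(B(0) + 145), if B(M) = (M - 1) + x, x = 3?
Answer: 22050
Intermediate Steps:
B(M) = 2 + M (B(M) = (M - 1) + 3 = (-1 + M) + 3 = 2 + M)
150*(B(0) + 145) = 150*((2 + 0) + 145) = 150*(2 + 145) = 150*147 = 22050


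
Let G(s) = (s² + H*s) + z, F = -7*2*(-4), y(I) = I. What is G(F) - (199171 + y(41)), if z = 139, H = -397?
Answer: -218169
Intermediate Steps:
F = 56 (F = -14*(-4) = 56)
G(s) = 139 + s² - 397*s (G(s) = (s² - 397*s) + 139 = 139 + s² - 397*s)
G(F) - (199171 + y(41)) = (139 + 56² - 397*56) - (199171 + 41) = (139 + 3136 - 22232) - 1*199212 = -18957 - 199212 = -218169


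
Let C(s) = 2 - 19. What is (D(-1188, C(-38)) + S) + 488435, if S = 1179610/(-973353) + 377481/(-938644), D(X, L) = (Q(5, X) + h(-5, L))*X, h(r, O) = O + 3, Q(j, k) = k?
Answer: 1750892850660818819/913631953332 ≈ 1.9164e+6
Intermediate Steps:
h(r, O) = 3 + O
C(s) = -17
D(X, L) = X*(3 + L + X) (D(X, L) = (X + (3 + L))*X = (3 + L + X)*X = X*(3 + L + X))
S = -1474656112633/913631953332 (S = 1179610*(-1/973353) + 377481*(-1/938644) = -1179610/973353 - 377481/938644 = -1474656112633/913631953332 ≈ -1.6141)
(D(-1188, C(-38)) + S) + 488435 = (-1188*(3 - 17 - 1188) - 1474656112633/913631953332) + 488435 = (-1188*(-1202) - 1474656112633/913631953332) + 488435 = (1427976 - 1474656112633/913631953332) + 488435 = 1304643027535103399/913631953332 + 488435 = 1750892850660818819/913631953332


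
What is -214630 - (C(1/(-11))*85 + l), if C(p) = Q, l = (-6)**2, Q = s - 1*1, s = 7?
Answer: -215176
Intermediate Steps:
Q = 6 (Q = 7 - 1*1 = 7 - 1 = 6)
l = 36
C(p) = 6
-214630 - (C(1/(-11))*85 + l) = -214630 - (6*85 + 36) = -214630 - (510 + 36) = -214630 - 1*546 = -214630 - 546 = -215176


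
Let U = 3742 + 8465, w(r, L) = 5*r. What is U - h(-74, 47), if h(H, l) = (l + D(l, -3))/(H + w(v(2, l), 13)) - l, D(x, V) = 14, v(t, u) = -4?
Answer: 1151937/94 ≈ 12255.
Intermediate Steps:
h(H, l) = -l + (14 + l)/(-20 + H) (h(H, l) = (l + 14)/(H + 5*(-4)) - l = (14 + l)/(H - 20) - l = (14 + l)/(-20 + H) - l = -l + (14 + l)/(-20 + H))
U = 12207
U - h(-74, 47) = 12207 - (14 + 21*47 - 1*(-74)*47)/(-20 - 74) = 12207 - (14 + 987 + 3478)/(-94) = 12207 - (-1)*4479/94 = 12207 - 1*(-4479/94) = 12207 + 4479/94 = 1151937/94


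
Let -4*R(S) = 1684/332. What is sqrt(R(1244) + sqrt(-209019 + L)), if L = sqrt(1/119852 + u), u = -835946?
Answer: sqrt(-12614423 + 3154*sqrt(9462)*sqrt(-219748642 + 3*I*sqrt(102663622213)))/3154 ≈ 15.115 + 15.124*I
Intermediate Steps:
R(S) = -421/332
L = 9*I*sqrt(102663622213)/3154 (L = sqrt(1/119852 - 835946) = sqrt(-100189799991/119852) = 9*I*sqrt(102663622213)/3154 ≈ 914.3*I)
sqrt(R(1244) + sqrt(-209019 + L)) = sqrt(-421/332 + sqrt(-209019 + 9*I*sqrt(102663622213)/3154))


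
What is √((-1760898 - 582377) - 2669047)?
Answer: I*√5012322 ≈ 2238.8*I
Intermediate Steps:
√((-1760898 - 582377) - 2669047) = √(-2343275 - 2669047) = √(-5012322) = I*√5012322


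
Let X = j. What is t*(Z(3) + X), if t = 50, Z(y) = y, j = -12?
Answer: -450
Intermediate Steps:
X = -12
t*(Z(3) + X) = 50*(3 - 12) = 50*(-9) = -450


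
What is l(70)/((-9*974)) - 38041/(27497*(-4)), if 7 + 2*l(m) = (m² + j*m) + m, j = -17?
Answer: 31493761/241038702 ≈ 0.13066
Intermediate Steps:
l(m) = -7/2 + m²/2 - 8*m (l(m) = -7/2 + ((m² - 17*m) + m)/2 = -7/2 + (m² - 16*m)/2 = -7/2 + (m²/2 - 8*m) = -7/2 + m²/2 - 8*m)
l(70)/((-9*974)) - 38041/(27497*(-4)) = (-7/2 + (½)*70² - 8*70)/((-9*974)) - 38041/(27497*(-4)) = (-7/2 + (½)*4900 - 560)/(-8766) - 38041/(-109988) = (-7/2 + 2450 - 560)*(-1/8766) - 38041*(-1/109988) = (3773/2)*(-1/8766) + 38041/109988 = -3773/17532 + 38041/109988 = 31493761/241038702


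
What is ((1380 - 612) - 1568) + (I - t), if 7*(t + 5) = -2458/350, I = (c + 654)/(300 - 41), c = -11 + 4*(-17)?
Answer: -35887277/45325 ≈ -791.78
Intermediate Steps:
c = -79 (c = -11 - 68 = -79)
I = 575/259 (I = (-79 + 654)/(300 - 41) = 575/259 ≈ 2.2201)
t = -7354/1225 (t = -5 + (-2458/350)/7 = -5 + (-2458*1/350)/7 = -5 + (1/7)*(-1229/175) = -5 - 1229/1225 = -7354/1225 ≈ -6.0033)
((1380 - 612) - 1568) + (I - t) = ((1380 - 612) - 1568) + (575/259 - 1*(-7354/1225)) = (768 - 1568) + (575/259 + 7354/1225) = -800 + 372723/45325 = -35887277/45325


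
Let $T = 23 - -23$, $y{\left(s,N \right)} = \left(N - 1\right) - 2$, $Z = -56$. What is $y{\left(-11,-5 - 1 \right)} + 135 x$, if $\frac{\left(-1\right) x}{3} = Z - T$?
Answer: $41301$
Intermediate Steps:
$y{\left(s,N \right)} = -3 + N$ ($y{\left(s,N \right)} = \left(-1 + N\right) - 2 = -3 + N$)
$T = 46$ ($T = 23 + 23 = 46$)
$x = 306$ ($x = - 3 \left(-56 - 46\right) = \left(-3\right) \left(-102\right) = 306$)
$y{\left(-11,-5 - 1 \right)} + 135 x = \left(-3 - 6\right) + 135 \cdot 306 = \left(-3 - 6\right) + 41310 = -9 + 41310 = 41301$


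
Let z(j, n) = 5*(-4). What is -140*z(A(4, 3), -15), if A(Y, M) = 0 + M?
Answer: 2800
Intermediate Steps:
A(Y, M) = M
z(j, n) = -20
-140*z(A(4, 3), -15) = -140*(-20) = 2800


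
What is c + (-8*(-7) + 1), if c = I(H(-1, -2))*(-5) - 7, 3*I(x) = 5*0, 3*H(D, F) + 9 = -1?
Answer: 50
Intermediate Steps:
H(D, F) = -10/3 (H(D, F) = -3 + (1/3)*(-1) = -3 - 1/3 = -10/3)
I(x) = 0 (I(x) = (5*0)/3 = (1/3)*0 = 0)
c = -7 (c = 0*(-5) - 7 = 0 - 7 = -7)
c + (-8*(-7) + 1) = -7 + (-8*(-7) + 1) = -7 + (56 + 1) = -7 + 57 = 50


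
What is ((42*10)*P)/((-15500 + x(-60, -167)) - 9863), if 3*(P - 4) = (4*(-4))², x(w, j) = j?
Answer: -3752/2553 ≈ -1.4696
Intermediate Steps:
P = 268/3 (P = 4 + (4*(-4))²/3 = 4 + (⅓)*(-16)² = 4 + (⅓)*256 = 4 + 256/3 = 268/3 ≈ 89.333)
((42*10)*P)/((-15500 + x(-60, -167)) - 9863) = ((42*10)*(268/3))/((-15500 - 167) - 9863) = (420*(268/3))/(-15667 - 9863) = 37520/(-25530) = 37520*(-1/25530) = -3752/2553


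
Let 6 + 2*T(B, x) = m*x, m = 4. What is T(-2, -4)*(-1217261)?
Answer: 13389871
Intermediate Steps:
T(B, x) = -3 + 2*x (T(B, x) = -3 + (4*x)/2 = -3 + 2*x)
T(-2, -4)*(-1217261) = (-3 + 2*(-4))*(-1217261) = (-3 - 8)*(-1217261) = -11*(-1217261) = 13389871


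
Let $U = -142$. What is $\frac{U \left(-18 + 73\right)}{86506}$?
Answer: $- \frac{3905}{43253} \approx -0.090283$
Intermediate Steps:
$\frac{U \left(-18 + 73\right)}{86506} = \frac{\left(-142\right) \left(-18 + 73\right)}{86506} = \left(-142\right) 55 \cdot \frac{1}{86506} = \left(-7810\right) \frac{1}{86506} = - \frac{3905}{43253}$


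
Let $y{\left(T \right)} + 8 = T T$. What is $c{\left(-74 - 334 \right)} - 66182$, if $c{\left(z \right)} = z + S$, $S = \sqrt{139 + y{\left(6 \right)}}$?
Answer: $-66590 + \sqrt{167} \approx -66577.0$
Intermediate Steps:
$y{\left(T \right)} = -8 + T^{2}$ ($y{\left(T \right)} = -8 + T T = -8 + T^{2}$)
$S = \sqrt{167}$ ($S = \sqrt{139 - \left(8 - 6^{2}\right)} = \sqrt{139 + \left(-8 + 36\right)} = \sqrt{139 + 28} = \sqrt{167} \approx 12.923$)
$c{\left(z \right)} = z + \sqrt{167}$
$c{\left(-74 - 334 \right)} - 66182 = \left(\left(-74 - 334\right) + \sqrt{167}\right) - 66182 = \left(-408 + \sqrt{167}\right) - 66182 = -66590 + \sqrt{167}$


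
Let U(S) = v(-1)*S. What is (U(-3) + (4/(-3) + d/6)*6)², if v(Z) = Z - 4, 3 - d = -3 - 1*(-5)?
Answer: 64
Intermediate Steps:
d = 1 (d = 3 - (-3 - 1*(-5)) = 3 - (-3 + 5) = 3 - 1*2 = 3 - 2 = 1)
v(Z) = -4 + Z
U(S) = -5*S (U(S) = (-4 - 1)*S = -5*S)
(U(-3) + (4/(-3) + d/6)*6)² = (-5*(-3) + (4/(-3) + 1/6)*6)² = (15 + (4*(-⅓) + 1*(⅙))*6)² = (15 + (-4/3 + ⅙)*6)² = (15 - 7/6*6)² = (15 - 7)² = 8² = 64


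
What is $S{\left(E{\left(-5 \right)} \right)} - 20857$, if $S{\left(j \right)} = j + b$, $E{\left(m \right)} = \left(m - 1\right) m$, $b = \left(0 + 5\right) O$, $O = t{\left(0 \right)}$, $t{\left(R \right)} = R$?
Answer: $-20827$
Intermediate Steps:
$O = 0$
$b = 0$ ($b = \left(0 + 5\right) 0 = 5 \cdot 0 = 0$)
$E{\left(m \right)} = m \left(-1 + m\right)$ ($E{\left(m \right)} = \left(-1 + m\right) m = m \left(-1 + m\right)$)
$S{\left(j \right)} = j$ ($S{\left(j \right)} = j + 0 = j$)
$S{\left(E{\left(-5 \right)} \right)} - 20857 = - 5 \left(-1 - 5\right) - 20857 = \left(-5\right) \left(-6\right) - 20857 = 30 - 20857 = -20827$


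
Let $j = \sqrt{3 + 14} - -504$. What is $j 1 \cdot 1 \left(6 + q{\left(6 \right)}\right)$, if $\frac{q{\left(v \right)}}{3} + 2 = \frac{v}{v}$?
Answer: $1512 + 3 \sqrt{17} \approx 1524.4$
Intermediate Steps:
$q{\left(v \right)} = -3$ ($q{\left(v \right)} = -6 + 3 \frac{v}{v} = -6 + 3 \cdot 1 = -6 + 3 = -3$)
$j = 504 + \sqrt{17}$ ($j = \sqrt{17} + 504 = 504 + \sqrt{17} \approx 508.12$)
$j 1 \cdot 1 \left(6 + q{\left(6 \right)}\right) = \left(504 + \sqrt{17}\right) 1 \cdot 1 \left(6 - 3\right) = \left(504 + \sqrt{17}\right) 1 \cdot 3 = \left(504 + \sqrt{17}\right) 3 = 1512 + 3 \sqrt{17}$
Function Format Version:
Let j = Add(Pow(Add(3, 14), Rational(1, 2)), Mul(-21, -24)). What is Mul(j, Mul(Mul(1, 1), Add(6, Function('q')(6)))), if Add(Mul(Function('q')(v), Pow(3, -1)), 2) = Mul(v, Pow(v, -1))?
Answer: Add(1512, Mul(3, Pow(17, Rational(1, 2)))) ≈ 1524.4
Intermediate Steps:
Function('q')(v) = -3 (Function('q')(v) = Add(-6, Mul(3, Mul(v, Pow(v, -1)))) = Add(-6, Mul(3, 1)) = Add(-6, 3) = -3)
j = Add(504, Pow(17, Rational(1, 2))) (j = Add(Pow(17, Rational(1, 2)), 504) = Add(504, Pow(17, Rational(1, 2))) ≈ 508.12)
Mul(j, Mul(Mul(1, 1), Add(6, Function('q')(6)))) = Mul(Add(504, Pow(17, Rational(1, 2))), Mul(Mul(1, 1), Add(6, -3))) = Mul(Add(504, Pow(17, Rational(1, 2))), Mul(1, 3)) = Mul(Add(504, Pow(17, Rational(1, 2))), 3) = Add(1512, Mul(3, Pow(17, Rational(1, 2))))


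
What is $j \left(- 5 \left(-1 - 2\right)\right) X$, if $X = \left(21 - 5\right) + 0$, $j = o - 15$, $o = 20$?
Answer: $1200$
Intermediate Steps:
$j = 5$ ($j = 20 - 15 = 5$)
$X = 16$ ($X = 16 + 0 = 16$)
$j \left(- 5 \left(-1 - 2\right)\right) X = 5 \left(- 5 \left(-1 - 2\right)\right) 16 = 5 \left(\left(-5\right) \left(-3\right)\right) 16 = 5 \cdot 15 \cdot 16 = 75 \cdot 16 = 1200$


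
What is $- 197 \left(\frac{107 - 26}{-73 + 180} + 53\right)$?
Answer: $- \frac{1133144}{107} \approx -10590.0$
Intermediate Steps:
$- 197 \left(\frac{107 - 26}{-73 + 180} + 53\right) = - 197 \left(\frac{81}{107} + 53\right) = \left(-197\right) \frac{5752}{107} = - \frac{1133144}{107}$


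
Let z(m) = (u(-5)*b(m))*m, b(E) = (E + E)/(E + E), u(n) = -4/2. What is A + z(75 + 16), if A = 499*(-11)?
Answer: -5671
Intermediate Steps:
u(n) = -2 (u(n) = -4*1/2 = -2)
b(E) = 1 (b(E) = (2*E)/((2*E)) = (2*E)*(1/(2*E)) = 1)
A = -5489
z(m) = -2*m (z(m) = (-2*1)*m = -2*m)
A + z(75 + 16) = -5489 - 2*(75 + 16) = -5489 - 2*91 = -5489 - 182 = -5671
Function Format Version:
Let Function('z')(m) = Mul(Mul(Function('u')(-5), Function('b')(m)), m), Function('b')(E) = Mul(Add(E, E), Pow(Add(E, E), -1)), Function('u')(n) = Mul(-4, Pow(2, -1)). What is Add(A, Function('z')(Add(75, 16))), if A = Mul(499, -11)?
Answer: -5671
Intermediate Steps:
Function('u')(n) = -2 (Function('u')(n) = Mul(-4, Rational(1, 2)) = -2)
Function('b')(E) = 1 (Function('b')(E) = Mul(Mul(2, E), Pow(Mul(2, E), -1)) = Mul(Mul(2, E), Mul(Rational(1, 2), Pow(E, -1))) = 1)
A = -5489
Function('z')(m) = Mul(-2, m) (Function('z')(m) = Mul(Mul(-2, 1), m) = Mul(-2, m))
Add(A, Function('z')(Add(75, 16))) = Add(-5489, Mul(-2, Add(75, 16))) = Add(-5489, Mul(-2, 91)) = Add(-5489, -182) = -5671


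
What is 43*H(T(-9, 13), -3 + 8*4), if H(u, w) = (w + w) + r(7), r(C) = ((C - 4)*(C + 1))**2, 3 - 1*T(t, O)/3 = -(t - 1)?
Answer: 27262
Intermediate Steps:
T(t, O) = 6 + 3*t (T(t, O) = 9 - (-3)*(t - 1) = 9 - (-3)*(-1 + t) = 9 - 3*(1 - t) = 9 + (-3 + 3*t) = 6 + 3*t)
r(C) = (1 + C)**2*(-4 + C)**2 (r(C) = ((-4 + C)*(1 + C))**2 = ((1 + C)*(-4 + C))**2 = (1 + C)**2*(-4 + C)**2)
H(u, w) = 576 + 2*w (H(u, w) = (w + w) + (1 + 7)**2*(-4 + 7)**2 = 2*w + 8**2*3**2 = 2*w + 64*9 = 2*w + 576 = 576 + 2*w)
43*H(T(-9, 13), -3 + 8*4) = 43*(576 + 2*(-3 + 8*4)) = 43*(576 + 2*(-3 + 32)) = 43*(576 + 2*29) = 43*(576 + 58) = 43*634 = 27262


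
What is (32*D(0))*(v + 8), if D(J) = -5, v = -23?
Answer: 2400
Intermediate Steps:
(32*D(0))*(v + 8) = (32*(-5))*(-23 + 8) = -160*(-15) = 2400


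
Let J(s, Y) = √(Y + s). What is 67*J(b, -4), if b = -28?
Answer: 268*I*√2 ≈ 379.01*I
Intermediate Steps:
67*J(b, -4) = 67*√(-4 - 28) = 67*√(-32) = 67*(4*I*√2) = 268*I*√2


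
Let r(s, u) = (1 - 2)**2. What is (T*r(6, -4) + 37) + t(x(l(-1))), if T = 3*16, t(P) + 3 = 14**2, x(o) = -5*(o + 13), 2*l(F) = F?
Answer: 278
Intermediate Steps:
l(F) = F/2
r(s, u) = 1 (r(s, u) = (-1)**2 = 1)
x(o) = -65 - 5*o (x(o) = -5*(13 + o) = -65 - 5*o)
t(P) = 193 (t(P) = -3 + 14**2 = -3 + 196 = 193)
T = 48
(T*r(6, -4) + 37) + t(x(l(-1))) = (48*1 + 37) + 193 = (48 + 37) + 193 = 85 + 193 = 278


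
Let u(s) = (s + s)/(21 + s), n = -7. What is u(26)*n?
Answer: -364/47 ≈ -7.7447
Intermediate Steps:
u(s) = 2*s/(21 + s) (u(s) = (2*s)/(21 + s) = 2*s/(21 + s))
u(26)*n = (2*26/(21 + 26))*(-7) = (2*26/47)*(-7) = (2*26*(1/47))*(-7) = (52/47)*(-7) = -364/47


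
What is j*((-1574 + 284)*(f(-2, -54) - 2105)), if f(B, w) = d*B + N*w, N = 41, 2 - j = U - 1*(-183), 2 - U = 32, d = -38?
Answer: -826493970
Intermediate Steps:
U = -30 (U = 2 - 1*32 = 2 - 32 = -30)
j = -151 (j = 2 - (-30 - 1*(-183)) = 2 - (-30 + 183) = 2 - 1*153 = 2 - 153 = -151)
f(B, w) = -38*B + 41*w
j*((-1574 + 284)*(f(-2, -54) - 2105)) = -151*(-1574 + 284)*((-38*(-2) + 41*(-54)) - 2105) = -(-194790)*((76 - 2214) - 2105) = -(-194790)*(-2138 - 2105) = -(-194790)*(-4243) = -151*5473470 = -826493970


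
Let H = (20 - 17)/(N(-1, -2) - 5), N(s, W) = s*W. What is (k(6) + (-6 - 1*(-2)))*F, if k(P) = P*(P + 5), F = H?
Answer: -62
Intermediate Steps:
N(s, W) = W*s
H = -1 (H = (20 - 17)/(-2*(-1) - 5) = 3/(2 - 5) = 3/(-3) = 3*(-⅓) = -1)
F = -1
k(P) = P*(5 + P)
(k(6) + (-6 - 1*(-2)))*F = (6*(5 + 6) + (-6 - 1*(-2)))*(-1) = (6*11 + (-6 + 2))*(-1) = (66 - 4)*(-1) = 62*(-1) = -62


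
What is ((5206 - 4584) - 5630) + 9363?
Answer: 4355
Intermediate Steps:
((5206 - 4584) - 5630) + 9363 = (622 - 5630) + 9363 = -5008 + 9363 = 4355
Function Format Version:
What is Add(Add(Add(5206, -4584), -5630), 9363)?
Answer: 4355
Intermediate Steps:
Add(Add(Add(5206, -4584), -5630), 9363) = Add(Add(622, -5630), 9363) = Add(-5008, 9363) = 4355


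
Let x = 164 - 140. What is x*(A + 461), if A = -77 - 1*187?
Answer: 4728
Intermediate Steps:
x = 24
A = -264 (A = -77 - 187 = -264)
x*(A + 461) = 24*(-264 + 461) = 24*197 = 4728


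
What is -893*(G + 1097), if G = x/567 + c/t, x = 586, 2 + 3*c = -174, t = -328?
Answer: -22798417699/23247 ≈ -9.8070e+5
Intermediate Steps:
c = -176/3 (c = -2/3 + (1/3)*(-174) = -2/3 - 58 = -176/3 ≈ -58.667)
G = 28184/23247 (G = 586/567 - 176/3/(-328) = 586*(1/567) - 176/3*(-1/328) = 586/567 + 22/123 = 28184/23247 ≈ 1.2124)
-893*(G + 1097) = -893*(28184/23247 + 1097) = -893*25530143/23247 = -22798417699/23247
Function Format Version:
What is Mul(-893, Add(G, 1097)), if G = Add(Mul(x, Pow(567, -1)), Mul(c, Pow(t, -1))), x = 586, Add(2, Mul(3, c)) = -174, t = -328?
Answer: Rational(-22798417699, 23247) ≈ -9.8070e+5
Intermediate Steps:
c = Rational(-176, 3) (c = Add(Rational(-2, 3), Mul(Rational(1, 3), -174)) = Add(Rational(-2, 3), -58) = Rational(-176, 3) ≈ -58.667)
G = Rational(28184, 23247) (G = Add(Mul(586, Pow(567, -1)), Mul(Rational(-176, 3), Pow(-328, -1))) = Add(Mul(586, Rational(1, 567)), Mul(Rational(-176, 3), Rational(-1, 328))) = Add(Rational(586, 567), Rational(22, 123)) = Rational(28184, 23247) ≈ 1.2124)
Mul(-893, Add(G, 1097)) = Mul(-893, Add(Rational(28184, 23247), 1097)) = Mul(-893, Rational(25530143, 23247)) = Rational(-22798417699, 23247)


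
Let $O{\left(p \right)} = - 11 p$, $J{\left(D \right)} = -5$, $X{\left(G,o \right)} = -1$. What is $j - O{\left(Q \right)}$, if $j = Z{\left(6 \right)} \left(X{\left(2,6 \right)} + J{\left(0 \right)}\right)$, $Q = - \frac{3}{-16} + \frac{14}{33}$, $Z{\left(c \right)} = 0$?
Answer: $\frac{323}{48} \approx 6.7292$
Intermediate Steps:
$Q = \frac{323}{528}$ ($Q = \left(-3\right) \left(- \frac{1}{16}\right) + 14 \cdot \frac{1}{33} = \frac{3}{16} + \frac{14}{33} = \frac{323}{528} \approx 0.61174$)
$j = 0$ ($j = 0 \left(-1 - 5\right) = 0 \left(-6\right) = 0$)
$j - O{\left(Q \right)} = 0 - \left(-11\right) \frac{323}{528} = 0 - - \frac{323}{48} = 0 + \frac{323}{48} = \frac{323}{48}$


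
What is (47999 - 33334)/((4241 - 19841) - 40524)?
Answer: -14665/56124 ≈ -0.26130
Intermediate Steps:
(47999 - 33334)/((4241 - 19841) - 40524) = 14665/(-15600 - 40524) = 14665/(-56124) = 14665*(-1/56124) = -14665/56124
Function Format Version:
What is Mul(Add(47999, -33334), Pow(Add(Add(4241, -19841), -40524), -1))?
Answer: Rational(-14665, 56124) ≈ -0.26130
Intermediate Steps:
Mul(Add(47999, -33334), Pow(Add(Add(4241, -19841), -40524), -1)) = Mul(14665, Pow(Add(-15600, -40524), -1)) = Mul(14665, Pow(-56124, -1)) = Mul(14665, Rational(-1, 56124)) = Rational(-14665, 56124)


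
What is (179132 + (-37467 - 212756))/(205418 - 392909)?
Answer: 23697/62497 ≈ 0.37917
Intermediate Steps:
(179132 + (-37467 - 212756))/(205418 - 392909) = (179132 - 250223)/(-187491) = -71091*(-1/187491) = 23697/62497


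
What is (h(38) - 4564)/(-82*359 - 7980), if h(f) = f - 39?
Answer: 4565/37418 ≈ 0.12200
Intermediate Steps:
h(f) = -39 + f
(h(38) - 4564)/(-82*359 - 7980) = ((-39 + 38) - 4564)/(-82*359 - 7980) = (-1 - 4564)/(-29438 - 7980) = -4565/(-37418) = -4565*(-1/37418) = 4565/37418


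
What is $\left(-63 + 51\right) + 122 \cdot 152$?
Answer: $18532$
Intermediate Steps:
$\left(-63 + 51\right) + 122 \cdot 152 = -12 + 18544 = 18532$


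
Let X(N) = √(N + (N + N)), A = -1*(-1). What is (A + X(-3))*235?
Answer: 235 + 705*I ≈ 235.0 + 705.0*I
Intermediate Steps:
A = 1
X(N) = √3*√N (X(N) = √(N + 2*N) = √(3*N) = √3*√N)
(A + X(-3))*235 = (1 + √3*√(-3))*235 = (1 + √3*(I*√3))*235 = (1 + 3*I)*235 = 235 + 705*I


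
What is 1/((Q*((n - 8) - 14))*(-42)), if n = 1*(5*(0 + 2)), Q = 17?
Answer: 1/8568 ≈ 0.00011671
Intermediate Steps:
n = 10 (n = 1*(5*2) = 1*10 = 10)
1/((Q*((n - 8) - 14))*(-42)) = 1/((17*((10 - 8) - 14))*(-42)) = 1/((17*(2 - 14))*(-42)) = 1/((17*(-12))*(-42)) = 1/(-204*(-42)) = 1/8568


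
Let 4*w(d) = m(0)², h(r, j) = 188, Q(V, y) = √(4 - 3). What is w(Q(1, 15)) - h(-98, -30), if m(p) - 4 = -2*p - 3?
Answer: -751/4 ≈ -187.75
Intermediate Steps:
m(p) = 1 - 2*p (m(p) = 4 + (-2*p - 3) = 4 + (-3 - 2*p) = 1 - 2*p)
Q(V, y) = 1 (Q(V, y) = √1 = 1)
w(d) = ¼ (w(d) = (1 - 2*0)²/4 = (1 + 0)²/4 = (¼)*1² = (¼)*1 = ¼)
w(Q(1, 15)) - h(-98, -30) = ¼ - 1*188 = ¼ - 188 = -751/4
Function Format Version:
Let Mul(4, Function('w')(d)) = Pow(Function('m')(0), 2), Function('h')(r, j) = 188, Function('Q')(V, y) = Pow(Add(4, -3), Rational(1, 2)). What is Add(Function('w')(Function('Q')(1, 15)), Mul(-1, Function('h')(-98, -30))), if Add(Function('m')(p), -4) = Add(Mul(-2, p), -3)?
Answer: Rational(-751, 4) ≈ -187.75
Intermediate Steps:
Function('m')(p) = Add(1, Mul(-2, p)) (Function('m')(p) = Add(4, Add(Mul(-2, p), -3)) = Add(4, Add(-3, Mul(-2, p))) = Add(1, Mul(-2, p)))
Function('Q')(V, y) = 1 (Function('Q')(V, y) = Pow(1, Rational(1, 2)) = 1)
Function('w')(d) = Rational(1, 4) (Function('w')(d) = Mul(Rational(1, 4), Pow(Add(1, Mul(-2, 0)), 2)) = Mul(Rational(1, 4), Pow(Add(1, 0), 2)) = Mul(Rational(1, 4), Pow(1, 2)) = Mul(Rational(1, 4), 1) = Rational(1, 4))
Add(Function('w')(Function('Q')(1, 15)), Mul(-1, Function('h')(-98, -30))) = Add(Rational(1, 4), Mul(-1, 188)) = Add(Rational(1, 4), -188) = Rational(-751, 4)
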